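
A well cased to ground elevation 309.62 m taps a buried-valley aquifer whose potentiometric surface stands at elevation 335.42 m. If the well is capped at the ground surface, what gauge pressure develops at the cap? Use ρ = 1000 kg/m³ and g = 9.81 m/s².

P ≈ 253 kPa

Head above the cap: Δh = 335.42 − 309.62 = 25.80 m.
P = ρgΔh = 1000 × 9.81 × 25.80 = 253098 Pa ≈ 253 kPa.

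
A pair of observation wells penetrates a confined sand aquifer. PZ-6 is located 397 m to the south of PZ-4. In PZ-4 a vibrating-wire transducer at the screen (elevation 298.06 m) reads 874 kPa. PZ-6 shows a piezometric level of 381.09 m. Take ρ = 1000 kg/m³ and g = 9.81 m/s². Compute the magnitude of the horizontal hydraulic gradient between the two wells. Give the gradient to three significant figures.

i ≈ 0.0153

Pressure head at PZ-4: ψ = P/(ρg) = 874×1000 / (1000 × 9.81) = 89.09 m.
Total head at PZ-4: h = z + ψ = 298.06 + 89.09 = 387.15 m.
Total head at PZ-6: h = 381.09 m (water level in the piezometer is the total head).
Head difference: h(PZ-4) − h(PZ-6) = 387.15 − 381.09 = 6.06 m.
Hydraulic gradient: i = |Δh| / L = 6.06 / 397 = 0.0153.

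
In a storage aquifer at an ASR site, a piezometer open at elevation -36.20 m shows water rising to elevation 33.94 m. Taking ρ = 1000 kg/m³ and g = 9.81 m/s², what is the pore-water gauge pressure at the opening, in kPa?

P ≈ 688 kPa

Pressure head ψ = h − z = 33.94 − (-36.20) = 70.14 m.
P = ρgψ = 1000 × 9.81 × 70.14 = 688073 Pa ≈ 688 kPa.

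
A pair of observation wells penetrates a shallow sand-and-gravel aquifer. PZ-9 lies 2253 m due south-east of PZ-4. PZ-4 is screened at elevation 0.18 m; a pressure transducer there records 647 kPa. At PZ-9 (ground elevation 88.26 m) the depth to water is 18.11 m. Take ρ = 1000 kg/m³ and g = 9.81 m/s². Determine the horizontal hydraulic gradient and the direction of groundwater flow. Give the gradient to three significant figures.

Pressure head at PZ-4: ψ = P/(ρg) = 647×1000 / (1000 × 9.81) = 65.95 m.
Total head at PZ-4: h = z + ψ = 0.18 + 65.95 = 66.13 m.
Total head at PZ-9: h = 88.26 − 18.11 = 70.15 m.
Head difference: h(PZ-4) − h(PZ-9) = 66.13 − 70.15 = -4.02 m.
Hydraulic gradient: i = |Δh| / L = 4.02 / 2253 = 0.00178.
Flow is from higher to lower head: from PZ-9 toward PZ-4, i.e. toward the north-west.

i ≈ 0.00178; groundwater flows toward the north-west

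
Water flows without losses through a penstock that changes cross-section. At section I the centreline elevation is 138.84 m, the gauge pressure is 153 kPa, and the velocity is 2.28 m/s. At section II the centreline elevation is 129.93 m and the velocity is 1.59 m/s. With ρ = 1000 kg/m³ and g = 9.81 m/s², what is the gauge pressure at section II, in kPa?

Pressure head at I: ψ₁ = P₁/(ρg) = 153×1000 / (1000 × 9.81) = 15.60 m.
Velocity heads: v₁²/2g = 2.28²/19.62 = 0.265 m; v₂²/2g = 1.59²/19.62 = 0.129 m.
Total head H = z₁ + ψ₁ + v₁²/2g = 138.84 + 15.60 + 0.265 = 154.70 m.
ψ₂ = H − z₂ − v₂²/2g = 154.70 − 129.93 − 0.129 = 24.64 m.
P₂ = ρgψ₂ = 1000 × 9.81 × 24.64 ≈ 242 kPa.

P₂ ≈ 242 kPa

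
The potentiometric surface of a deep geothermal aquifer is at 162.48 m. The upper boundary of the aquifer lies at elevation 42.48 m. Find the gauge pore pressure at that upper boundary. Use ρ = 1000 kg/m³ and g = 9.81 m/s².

Pressure head at the aquifer top: ψ = h − z = 162.48 − 42.48 = 120.00 m.
P = ρgψ = 1000 × 9.81 × 120.00 = 1177200 Pa ≈ 1180 kPa.

P ≈ 1180 kPa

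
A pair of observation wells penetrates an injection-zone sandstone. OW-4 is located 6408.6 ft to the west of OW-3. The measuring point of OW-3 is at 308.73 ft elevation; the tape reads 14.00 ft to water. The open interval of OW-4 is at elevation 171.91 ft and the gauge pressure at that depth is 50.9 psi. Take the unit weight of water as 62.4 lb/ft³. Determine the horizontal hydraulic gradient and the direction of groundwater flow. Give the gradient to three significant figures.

i ≈ 0.000836; groundwater flows toward the west

Total head at OW-3: h = 308.73 − 14.00 = 294.73 ft.
Pressure head at OW-4: ψ = 144·P/γ = 144 × 50.9 / 62.4 = 117.46 ft.
Total head at OW-4: h = z + ψ = 171.91 + 117.46 = 289.37 ft.
Head difference: h(OW-3) − h(OW-4) = 294.73 − 289.37 = 5.36 ft.
Hydraulic gradient: i = |Δh| / L = 5.36 / 6408.6 = 0.000836.
Flow is from higher to lower head: from OW-3 toward OW-4, i.e. toward the west.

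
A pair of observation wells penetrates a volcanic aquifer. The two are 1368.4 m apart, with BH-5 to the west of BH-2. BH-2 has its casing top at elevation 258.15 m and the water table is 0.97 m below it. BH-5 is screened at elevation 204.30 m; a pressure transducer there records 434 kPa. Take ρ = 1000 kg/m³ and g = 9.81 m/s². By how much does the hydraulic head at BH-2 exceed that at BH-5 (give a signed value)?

Δh ≈ 8.64 m

Total head at BH-2: h = 258.15 − 0.97 = 257.18 m.
Pressure head at BH-5: ψ = P/(ρg) = 434×1000 / (1000 × 9.81) = 44.24 m.
Total head at BH-5: h = z + ψ = 204.30 + 44.24 = 248.54 m.
Head difference: h(BH-2) − h(BH-5) = 257.18 − 248.54 = 8.64 m.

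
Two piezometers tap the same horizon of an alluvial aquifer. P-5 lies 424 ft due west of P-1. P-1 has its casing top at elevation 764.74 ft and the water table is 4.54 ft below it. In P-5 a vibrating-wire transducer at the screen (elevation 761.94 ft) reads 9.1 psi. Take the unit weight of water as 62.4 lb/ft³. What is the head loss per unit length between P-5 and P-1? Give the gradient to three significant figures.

i ≈ 0.0536 ft/ft

Total head at P-1: h = 764.74 − 4.54 = 760.20 ft.
Pressure head at P-5: ψ = 144·P/γ = 144 × 9.1 / 62.4 = 21.00 ft.
Total head at P-5: h = z + ψ = 761.94 + 21.00 = 782.94 ft.
Head difference: h(P-1) − h(P-5) = 760.20 − 782.94 = -22.74 ft.
Hydraulic gradient: i = |Δh| / L = 22.74 / 424 = 0.0536.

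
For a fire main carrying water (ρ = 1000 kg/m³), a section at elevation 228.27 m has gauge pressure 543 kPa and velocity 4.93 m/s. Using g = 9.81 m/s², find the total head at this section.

h ≈ 284.86 m

Pressure head ψ = P/(ρg) = 543×1000 / (1000 × 9.81) = 55.35 m.
Velocity head = v²/(2g) = 4.93² / (2 × 9.81) = 1.239 m.
h = z + ψ + v²/(2g) = 228.27 + 55.35 + 1.239 = 284.86 m.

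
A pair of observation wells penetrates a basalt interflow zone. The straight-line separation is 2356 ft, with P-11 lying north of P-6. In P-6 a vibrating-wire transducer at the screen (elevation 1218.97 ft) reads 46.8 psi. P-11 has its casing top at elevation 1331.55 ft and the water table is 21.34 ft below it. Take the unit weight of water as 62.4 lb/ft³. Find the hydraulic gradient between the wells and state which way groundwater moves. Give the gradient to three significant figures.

Pressure head at P-6: ψ = 144·P/γ = 144 × 46.8 / 62.4 = 108.00 ft.
Total head at P-6: h = z + ψ = 1218.97 + 108.00 = 1326.97 ft.
Total head at P-11: h = 1331.55 − 21.34 = 1310.21 ft.
Head difference: h(P-6) − h(P-11) = 1326.97 − 1310.21 = 16.76 ft.
Hydraulic gradient: i = |Δh| / L = 16.76 / 2356 = 0.00711.
Flow is from higher to lower head: from P-6 toward P-11, i.e. toward the north.

i ≈ 0.00711; groundwater flows toward the north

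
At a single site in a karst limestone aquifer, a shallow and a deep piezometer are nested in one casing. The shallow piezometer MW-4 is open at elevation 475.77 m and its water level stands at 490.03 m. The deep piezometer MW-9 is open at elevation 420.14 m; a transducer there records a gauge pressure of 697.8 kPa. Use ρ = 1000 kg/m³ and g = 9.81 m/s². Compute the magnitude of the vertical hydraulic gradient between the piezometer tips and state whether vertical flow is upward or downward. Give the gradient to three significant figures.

Total head at MW-4: h = 490.03 m (water level in the standpipe).
Pressure head at MW-9: ψ = P/(ρg) = 697.8×1000 / (1000 × 9.81) = 71.13 m.
Total head at MW-9: h = z + ψ = 420.14 + 71.13 = 491.27 m.
Δh = h(MW-4) − h(MW-9) = 490.03 − 491.27 = -1.24 m.
Vertical separation Δz = 475.77 − 420.14 = 55.63 m.
|i_v| = |Δh| / Δz = 1.24 / 55.63 = 0.0223.
Head is higher in the deep piezometer, so vertical flow is upward (discharge condition).

|i_v| ≈ 0.0223; vertical flow is upward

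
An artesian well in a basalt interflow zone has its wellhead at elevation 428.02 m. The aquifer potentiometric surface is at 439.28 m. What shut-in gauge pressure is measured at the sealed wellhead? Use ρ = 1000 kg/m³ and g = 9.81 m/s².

P ≈ 110 kPa

Head above the cap: Δh = 439.28 − 428.02 = 11.26 m.
P = ρgΔh = 1000 × 9.81 × 11.26 = 110461 Pa ≈ 110 kPa.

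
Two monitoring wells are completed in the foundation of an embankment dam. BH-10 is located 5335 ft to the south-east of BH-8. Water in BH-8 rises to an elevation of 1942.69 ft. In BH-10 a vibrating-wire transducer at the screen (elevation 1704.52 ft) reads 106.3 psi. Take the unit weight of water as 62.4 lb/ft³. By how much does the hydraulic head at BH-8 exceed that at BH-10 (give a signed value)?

Total head at BH-8: h = 1942.69 ft (water level in the piezometer is the total head).
Pressure head at BH-10: ψ = 144·P/γ = 144 × 106.3 / 62.4 = 245.31 ft.
Total head at BH-10: h = z + ψ = 1704.52 + 245.31 = 1949.83 ft.
Head difference: h(BH-8) − h(BH-10) = 1942.69 − 1949.83 = -7.14 ft.

Δh ≈ -7.14 ft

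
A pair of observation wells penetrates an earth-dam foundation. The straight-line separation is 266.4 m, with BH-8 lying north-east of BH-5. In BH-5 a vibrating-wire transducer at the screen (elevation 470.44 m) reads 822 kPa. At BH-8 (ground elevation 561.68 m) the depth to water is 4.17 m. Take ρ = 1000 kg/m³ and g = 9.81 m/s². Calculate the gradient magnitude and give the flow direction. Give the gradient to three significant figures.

Pressure head at BH-5: ψ = P/(ρg) = 822×1000 / (1000 × 9.81) = 83.79 m.
Total head at BH-5: h = z + ψ = 470.44 + 83.79 = 554.23 m.
Total head at BH-8: h = 561.68 − 4.17 = 557.51 m.
Head difference: h(BH-5) − h(BH-8) = 554.23 − 557.51 = -3.28 m.
Hydraulic gradient: i = |Δh| / L = 3.28 / 266.4 = 0.0123.
Flow is from higher to lower head: from BH-8 toward BH-5, i.e. toward the south-west.

i ≈ 0.0123; groundwater flows toward the south-west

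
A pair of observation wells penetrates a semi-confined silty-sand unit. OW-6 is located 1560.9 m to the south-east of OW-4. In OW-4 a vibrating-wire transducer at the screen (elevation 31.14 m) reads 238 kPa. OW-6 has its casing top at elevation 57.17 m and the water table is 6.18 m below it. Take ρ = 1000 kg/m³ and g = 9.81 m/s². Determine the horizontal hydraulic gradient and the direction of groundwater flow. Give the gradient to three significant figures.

Pressure head at OW-4: ψ = P/(ρg) = 238×1000 / (1000 × 9.81) = 24.26 m.
Total head at OW-4: h = z + ψ = 31.14 + 24.26 = 55.40 m.
Total head at OW-6: h = 57.17 − 6.18 = 50.99 m.
Head difference: h(OW-4) − h(OW-6) = 55.40 − 50.99 = 4.41 m.
Hydraulic gradient: i = |Δh| / L = 4.41 / 1560.9 = 0.00283.
Flow is from higher to lower head: from OW-4 toward OW-6, i.e. toward the south-east.

i ≈ 0.00283; groundwater flows toward the south-east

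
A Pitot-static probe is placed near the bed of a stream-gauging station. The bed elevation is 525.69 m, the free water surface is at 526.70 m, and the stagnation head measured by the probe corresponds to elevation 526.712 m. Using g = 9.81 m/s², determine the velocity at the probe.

Near the bed, under hydrostatic conditions, the piezometric head (z + ψ) equals the free-surface elevation, 526.70 m.
Velocity head = total − piezometric = 526.712 − 526.70 = 0.012 m.
v = √(2g·h_v) = √(2 × 9.81 × 0.012) = 0.485 m/s.

v ≈ 0.485 m/s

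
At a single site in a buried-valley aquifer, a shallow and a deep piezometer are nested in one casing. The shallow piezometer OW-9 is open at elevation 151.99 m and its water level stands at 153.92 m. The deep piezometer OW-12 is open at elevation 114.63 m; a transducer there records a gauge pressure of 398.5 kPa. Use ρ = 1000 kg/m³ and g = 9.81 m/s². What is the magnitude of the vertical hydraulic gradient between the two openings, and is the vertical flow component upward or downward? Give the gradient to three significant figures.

|i_v| ≈ 0.0356; vertical flow is upward

Total head at OW-9: h = 153.92 m (water level in the standpipe).
Pressure head at OW-12: ψ = P/(ρg) = 398.5×1000 / (1000 × 9.81) = 40.62 m.
Total head at OW-12: h = z + ψ = 114.63 + 40.62 = 155.25 m.
Δh = h(OW-9) − h(OW-12) = 153.92 − 155.25 = -1.33 m.
Vertical separation Δz = 151.99 − 114.63 = 37.36 m.
|i_v| = |Δh| / Δz = 1.33 / 37.36 = 0.0356.
Head is higher in the deep piezometer, so vertical flow is upward (discharge condition).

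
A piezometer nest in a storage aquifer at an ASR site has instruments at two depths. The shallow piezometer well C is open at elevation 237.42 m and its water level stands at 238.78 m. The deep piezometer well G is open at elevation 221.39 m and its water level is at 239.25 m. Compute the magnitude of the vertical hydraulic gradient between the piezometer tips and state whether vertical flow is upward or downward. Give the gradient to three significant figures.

Total head at well C: h = 238.78 m (water level in the standpipe).
Total head at well G: h = 239.25 m.
Δh = h(well C) − h(well G) = 238.78 − 239.25 = -0.47 m.
Vertical separation Δz = 237.42 − 221.39 = 16.03 m.
|i_v| = |Δh| / Δz = 0.47 / 16.03 = 0.0293.
Head is higher in the deep piezometer, so vertical flow is upward (discharge condition).

|i_v| ≈ 0.0293; vertical flow is upward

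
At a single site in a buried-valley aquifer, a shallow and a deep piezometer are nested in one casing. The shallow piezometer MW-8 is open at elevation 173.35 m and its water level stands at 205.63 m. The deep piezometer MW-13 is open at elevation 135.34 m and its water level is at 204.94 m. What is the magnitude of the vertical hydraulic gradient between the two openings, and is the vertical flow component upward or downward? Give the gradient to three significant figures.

Total head at MW-8: h = 205.63 m (water level in the standpipe).
Total head at MW-13: h = 204.94 m.
Δh = h(MW-8) − h(MW-13) = 205.63 − 204.94 = 0.69 m.
Vertical separation Δz = 173.35 − 135.34 = 38.01 m.
|i_v| = |Δh| / Δz = 0.69 / 38.01 = 0.0182.
Head is higher in the shallow piezometer, so vertical flow is downward (recharge condition).

|i_v| ≈ 0.0182; vertical flow is downward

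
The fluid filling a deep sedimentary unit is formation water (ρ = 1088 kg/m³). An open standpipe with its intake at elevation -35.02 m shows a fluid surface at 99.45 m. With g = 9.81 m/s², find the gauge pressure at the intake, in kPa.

Pressure head ψ = h − z = 99.45 − (-35.02) = 134.47 m.
P = ρgψ = 1088 × 9.81 × 134.47 = 1435236 Pa ≈ 1440 kPa.

P ≈ 1440 kPa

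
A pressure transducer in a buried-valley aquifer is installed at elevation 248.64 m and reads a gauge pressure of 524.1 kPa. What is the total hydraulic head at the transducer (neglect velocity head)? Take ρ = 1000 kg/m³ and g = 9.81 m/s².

h ≈ 302.07 m

ψ = P/(ρg) = 524.1×1000 / (1000 × 9.81) = 53.43 m.
h = z + ψ = 248.64 + 53.43 = 302.07 m.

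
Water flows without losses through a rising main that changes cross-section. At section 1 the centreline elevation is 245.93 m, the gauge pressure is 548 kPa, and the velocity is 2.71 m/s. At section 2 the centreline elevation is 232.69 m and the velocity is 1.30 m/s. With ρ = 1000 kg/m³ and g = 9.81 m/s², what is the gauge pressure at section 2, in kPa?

P₂ ≈ 681 kPa

Pressure head at 1: ψ₁ = P₁/(ρg) = 548×1000 / (1000 × 9.81) = 55.86 m.
Velocity heads: v₁²/2g = 2.71²/19.62 = 0.374 m; v₂²/2g = 1.30²/19.62 = 0.086 m.
Total head H = z₁ + ψ₁ + v₁²/2g = 245.93 + 55.86 + 0.374 = 302.16 m.
ψ₂ = H − z₂ − v₂²/2g = 302.16 − 232.69 − 0.086 = 69.38 m.
P₂ = ρgψ₂ = 1000 × 9.81 × 69.38 ≈ 681 kPa.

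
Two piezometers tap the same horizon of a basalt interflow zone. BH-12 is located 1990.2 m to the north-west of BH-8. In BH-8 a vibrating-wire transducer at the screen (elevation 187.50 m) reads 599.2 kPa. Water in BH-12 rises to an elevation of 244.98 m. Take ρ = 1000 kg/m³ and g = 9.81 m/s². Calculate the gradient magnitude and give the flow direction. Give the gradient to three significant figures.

i ≈ 0.00181; groundwater flows toward the north-west

Pressure head at BH-8: ψ = P/(ρg) = 599.2×1000 / (1000 × 9.81) = 61.08 m.
Total head at BH-8: h = z + ψ = 187.50 + 61.08 = 248.58 m.
Total head at BH-12: h = 244.98 m (water level in the piezometer is the total head).
Head difference: h(BH-8) − h(BH-12) = 248.58 − 244.98 = 3.60 m.
Hydraulic gradient: i = |Δh| / L = 3.60 / 1990.2 = 0.00181.
Flow is from higher to lower head: from BH-8 toward BH-12, i.e. toward the north-west.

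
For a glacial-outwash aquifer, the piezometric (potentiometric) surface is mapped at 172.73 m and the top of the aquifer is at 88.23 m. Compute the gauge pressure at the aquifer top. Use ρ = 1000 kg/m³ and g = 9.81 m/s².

P ≈ 829 kPa

Pressure head at the aquifer top: ψ = h − z = 172.73 − 88.23 = 84.50 m.
P = ρgψ = 1000 × 9.81 × 84.50 = 828945 Pa ≈ 829 kPa.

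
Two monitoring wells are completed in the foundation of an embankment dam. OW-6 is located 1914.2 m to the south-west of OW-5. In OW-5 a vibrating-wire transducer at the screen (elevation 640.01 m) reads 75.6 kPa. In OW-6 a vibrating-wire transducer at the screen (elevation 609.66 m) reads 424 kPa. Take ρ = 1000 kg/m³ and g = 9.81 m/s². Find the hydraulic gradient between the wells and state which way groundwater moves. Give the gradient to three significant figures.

i ≈ 0.00270; groundwater flows toward the north-east

Pressure head at OW-5: ψ = P/(ρg) = 75.6×1000 / (1000 × 9.81) = 7.71 m.
Total head at OW-5: h = z + ψ = 640.01 + 7.71 = 647.72 m.
Pressure head at OW-6: ψ = P/(ρg) = 424×1000 / (1000 × 9.81) = 43.22 m.
Total head at OW-6: h = z + ψ = 609.66 + 43.22 = 652.88 m.
Head difference: h(OW-5) − h(OW-6) = 647.72 − 652.88 = -5.16 m.
Hydraulic gradient: i = |Δh| / L = 5.16 / 1914.2 = 0.00270.
Flow is from higher to lower head: from OW-6 toward OW-5, i.e. toward the north-east.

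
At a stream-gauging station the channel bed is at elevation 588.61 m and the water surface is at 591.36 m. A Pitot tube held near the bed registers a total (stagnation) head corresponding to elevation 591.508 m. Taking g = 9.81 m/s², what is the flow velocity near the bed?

Near the bed, under hydrostatic conditions, the piezometric head (z + ψ) equals the free-surface elevation, 591.36 m.
Velocity head = total − piezometric = 591.508 − 591.36 = 0.148 m.
v = √(2g·h_v) = √(2 × 9.81 × 0.148) = 1.70 m/s.

v ≈ 1.70 m/s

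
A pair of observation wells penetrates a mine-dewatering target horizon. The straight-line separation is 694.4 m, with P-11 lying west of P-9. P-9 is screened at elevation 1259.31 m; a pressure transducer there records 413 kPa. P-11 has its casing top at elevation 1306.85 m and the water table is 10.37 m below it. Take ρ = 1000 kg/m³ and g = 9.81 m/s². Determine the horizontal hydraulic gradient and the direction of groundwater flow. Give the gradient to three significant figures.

i ≈ 0.00710; groundwater flows toward the west

Pressure head at P-9: ψ = P/(ρg) = 413×1000 / (1000 × 9.81) = 42.10 m.
Total head at P-9: h = z + ψ = 1259.31 + 42.10 = 1301.41 m.
Total head at P-11: h = 1306.85 − 10.37 = 1296.48 m.
Head difference: h(P-9) − h(P-11) = 1301.41 − 1296.48 = 4.93 m.
Hydraulic gradient: i = |Δh| / L = 4.93 / 694.4 = 0.00710.
Flow is from higher to lower head: from P-9 toward P-11, i.e. toward the west.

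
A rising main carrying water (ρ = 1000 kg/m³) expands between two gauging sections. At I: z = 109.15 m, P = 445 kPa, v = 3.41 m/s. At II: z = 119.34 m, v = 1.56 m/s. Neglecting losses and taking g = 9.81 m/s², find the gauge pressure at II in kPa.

Pressure head at I: ψ₁ = P₁/(ρg) = 445×1000 / (1000 × 9.81) = 45.36 m.
Velocity heads: v₁²/2g = 3.41²/19.62 = 0.593 m; v₂²/2g = 1.56²/19.62 = 0.124 m.
Total head H = z₁ + ψ₁ + v₁²/2g = 109.15 + 45.36 + 0.593 = 155.10 m.
ψ₂ = H − z₂ − v₂²/2g = 155.10 − 119.34 − 0.124 = 35.64 m.
P₂ = ρgψ₂ = 1000 × 9.81 × 35.64 ≈ 350 kPa.

P₂ ≈ 350 kPa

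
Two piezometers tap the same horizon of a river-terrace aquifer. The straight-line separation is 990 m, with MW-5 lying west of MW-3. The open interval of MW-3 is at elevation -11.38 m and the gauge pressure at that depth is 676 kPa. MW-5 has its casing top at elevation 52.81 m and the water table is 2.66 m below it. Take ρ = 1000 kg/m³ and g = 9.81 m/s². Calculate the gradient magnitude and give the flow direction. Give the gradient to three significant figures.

Pressure head at MW-3: ψ = P/(ρg) = 676×1000 / (1000 × 9.81) = 68.91 m.
Total head at MW-3: h = z + ψ = -11.38 + 68.91 = 57.53 m.
Total head at MW-5: h = 52.81 − 2.66 = 50.15 m.
Head difference: h(MW-3) − h(MW-5) = 57.53 − 50.15 = 7.38 m.
Hydraulic gradient: i = |Δh| / L = 7.38 / 990 = 0.00745.
Flow is from higher to lower head: from MW-3 toward MW-5, i.e. toward the west.

i ≈ 0.00745; groundwater flows toward the west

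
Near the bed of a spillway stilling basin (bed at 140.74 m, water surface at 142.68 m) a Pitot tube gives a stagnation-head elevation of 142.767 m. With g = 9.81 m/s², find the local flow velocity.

Near the bed, under hydrostatic conditions, the piezometric head (z + ψ) equals the free-surface elevation, 142.68 m.
Velocity head = total − piezometric = 142.767 − 142.68 = 0.087 m.
v = √(2g·h_v) = √(2 × 9.81 × 0.087) = 1.31 m/s.

v ≈ 1.31 m/s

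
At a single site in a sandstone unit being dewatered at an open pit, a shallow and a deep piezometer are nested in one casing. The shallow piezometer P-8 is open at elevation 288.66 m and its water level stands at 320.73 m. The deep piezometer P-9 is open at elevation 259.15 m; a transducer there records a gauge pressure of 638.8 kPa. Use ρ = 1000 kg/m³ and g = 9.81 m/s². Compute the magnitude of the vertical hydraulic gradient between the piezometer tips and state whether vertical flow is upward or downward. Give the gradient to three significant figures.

Total head at P-8: h = 320.73 m (water level in the standpipe).
Pressure head at P-9: ψ = P/(ρg) = 638.8×1000 / (1000 × 9.81) = 65.12 m.
Total head at P-9: h = z + ψ = 259.15 + 65.12 = 324.27 m.
Δh = h(P-8) − h(P-9) = 320.73 − 324.27 = -3.54 m.
Vertical separation Δz = 288.66 − 259.15 = 29.51 m.
|i_v| = |Δh| / Δz = 3.54 / 29.51 = 0.120.
Head is higher in the deep piezometer, so vertical flow is upward (discharge condition).

|i_v| ≈ 0.120; vertical flow is upward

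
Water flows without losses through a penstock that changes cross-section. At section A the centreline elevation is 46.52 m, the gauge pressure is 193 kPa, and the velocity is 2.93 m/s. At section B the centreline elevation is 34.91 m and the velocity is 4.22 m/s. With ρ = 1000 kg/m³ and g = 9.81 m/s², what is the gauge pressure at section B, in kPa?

P₂ ≈ 302 kPa

Pressure head at A: ψ₁ = P₁/(ρg) = 193×1000 / (1000 × 9.81) = 19.67 m.
Velocity heads: v₁²/2g = 2.93²/19.62 = 0.438 m; v₂²/2g = 4.22²/19.62 = 0.908 m.
Total head H = z₁ + ψ₁ + v₁²/2g = 46.52 + 19.67 + 0.438 = 66.63 m.
ψ₂ = H − z₂ − v₂²/2g = 66.63 − 34.91 − 0.908 = 30.81 m.
P₂ = ρgψ₂ = 1000 × 9.81 × 30.81 ≈ 302 kPa.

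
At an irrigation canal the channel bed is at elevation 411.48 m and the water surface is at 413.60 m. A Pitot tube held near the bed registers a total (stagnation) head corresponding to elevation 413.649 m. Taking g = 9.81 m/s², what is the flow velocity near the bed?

Near the bed, under hydrostatic conditions, the piezometric head (z + ψ) equals the free-surface elevation, 413.60 m.
Velocity head = total − piezometric = 413.649 − 413.60 = 0.049 m.
v = √(2g·h_v) = √(2 × 9.81 × 0.049) = 0.980 m/s.

v ≈ 0.980 m/s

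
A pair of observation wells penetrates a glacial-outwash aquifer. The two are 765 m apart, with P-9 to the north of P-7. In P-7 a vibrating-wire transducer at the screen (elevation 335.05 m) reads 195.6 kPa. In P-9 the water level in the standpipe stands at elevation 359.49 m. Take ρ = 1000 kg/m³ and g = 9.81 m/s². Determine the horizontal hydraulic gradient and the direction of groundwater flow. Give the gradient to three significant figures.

Pressure head at P-7: ψ = P/(ρg) = 195.6×1000 / (1000 × 9.81) = 19.94 m.
Total head at P-7: h = z + ψ = 335.05 + 19.94 = 354.99 m.
Total head at P-9: h = 359.49 m (water level in the piezometer is the total head).
Head difference: h(P-7) − h(P-9) = 354.99 − 359.49 = -4.50 m.
Hydraulic gradient: i = |Δh| / L = 4.50 / 765 = 0.00588.
Flow is from higher to lower head: from P-9 toward P-7, i.e. toward the south.

i ≈ 0.00588; groundwater flows toward the south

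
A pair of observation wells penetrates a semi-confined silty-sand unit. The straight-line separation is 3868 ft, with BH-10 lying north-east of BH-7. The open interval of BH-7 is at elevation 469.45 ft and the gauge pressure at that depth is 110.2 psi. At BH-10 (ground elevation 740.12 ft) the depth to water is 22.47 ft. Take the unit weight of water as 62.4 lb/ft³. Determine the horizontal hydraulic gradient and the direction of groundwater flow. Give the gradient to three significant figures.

Pressure head at BH-7: ψ = 144·P/γ = 144 × 110.2 / 62.4 = 254.31 ft.
Total head at BH-7: h = z + ψ = 469.45 + 254.31 = 723.76 ft.
Total head at BH-10: h = 740.12 − 22.47 = 717.65 ft.
Head difference: h(BH-7) − h(BH-10) = 723.76 − 717.65 = 6.11 ft.
Hydraulic gradient: i = |Δh| / L = 6.11 / 3868 = 0.00158.
Flow is from higher to lower head: from BH-7 toward BH-10, i.e. toward the north-east.

i ≈ 0.00158; groundwater flows toward the north-east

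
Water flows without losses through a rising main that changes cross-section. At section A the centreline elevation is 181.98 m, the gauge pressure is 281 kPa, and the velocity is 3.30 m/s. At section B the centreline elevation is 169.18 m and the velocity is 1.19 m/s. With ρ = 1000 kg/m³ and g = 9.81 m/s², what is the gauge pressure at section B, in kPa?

Pressure head at A: ψ₁ = P₁/(ρg) = 281×1000 / (1000 × 9.81) = 28.64 m.
Velocity heads: v₁²/2g = 3.30²/19.62 = 0.555 m; v₂²/2g = 1.19²/19.62 = 0.072 m.
Total head H = z₁ + ψ₁ + v₁²/2g = 181.98 + 28.64 + 0.555 = 211.18 m.
ψ₂ = H − z₂ − v₂²/2g = 211.18 − 169.18 − 0.072 = 41.93 m.
P₂ = ρgψ₂ = 1000 × 9.81 × 41.93 ≈ 411 kPa.

P₂ ≈ 411 kPa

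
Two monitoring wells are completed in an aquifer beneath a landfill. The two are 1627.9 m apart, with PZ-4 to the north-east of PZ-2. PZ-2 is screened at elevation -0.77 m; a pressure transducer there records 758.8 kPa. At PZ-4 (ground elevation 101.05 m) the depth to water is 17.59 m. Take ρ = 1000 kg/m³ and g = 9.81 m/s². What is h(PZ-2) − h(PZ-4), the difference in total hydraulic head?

Δh ≈ -6.88 m

Pressure head at PZ-2: ψ = P/(ρg) = 758.8×1000 / (1000 × 9.81) = 77.35 m.
Total head at PZ-2: h = z + ψ = -0.77 + 77.35 = 76.58 m.
Total head at PZ-4: h = 101.05 − 17.59 = 83.46 m.
Head difference: h(PZ-2) − h(PZ-4) = 76.58 − 83.46 = -6.88 m.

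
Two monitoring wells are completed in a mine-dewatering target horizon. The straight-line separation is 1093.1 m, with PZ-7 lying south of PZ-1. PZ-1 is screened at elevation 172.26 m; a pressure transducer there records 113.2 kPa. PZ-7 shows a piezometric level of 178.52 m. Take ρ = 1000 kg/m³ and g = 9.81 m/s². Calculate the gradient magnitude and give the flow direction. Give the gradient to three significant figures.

Pressure head at PZ-1: ψ = P/(ρg) = 113.2×1000 / (1000 × 9.81) = 11.54 m.
Total head at PZ-1: h = z + ψ = 172.26 + 11.54 = 183.80 m.
Total head at PZ-7: h = 178.52 m (water level in the piezometer is the total head).
Head difference: h(PZ-1) − h(PZ-7) = 183.80 − 178.52 = 5.28 m.
Hydraulic gradient: i = |Δh| / L = 5.28 / 1093.1 = 0.00483.
Flow is from higher to lower head: from PZ-1 toward PZ-7, i.e. toward the south.

i ≈ 0.00483; groundwater flows toward the south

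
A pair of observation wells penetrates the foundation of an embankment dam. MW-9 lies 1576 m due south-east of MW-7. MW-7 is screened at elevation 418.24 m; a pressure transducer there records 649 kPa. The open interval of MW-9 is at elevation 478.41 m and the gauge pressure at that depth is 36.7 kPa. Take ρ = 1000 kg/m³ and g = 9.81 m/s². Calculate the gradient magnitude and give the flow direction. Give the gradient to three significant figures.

Pressure head at MW-7: ψ = P/(ρg) = 649×1000 / (1000 × 9.81) = 66.16 m.
Total head at MW-7: h = z + ψ = 418.24 + 66.16 = 484.40 m.
Pressure head at MW-9: ψ = P/(ρg) = 36.7×1000 / (1000 × 9.81) = 3.74 m.
Total head at MW-9: h = z + ψ = 478.41 + 3.74 = 482.15 m.
Head difference: h(MW-7) − h(MW-9) = 484.40 − 482.15 = 2.25 m.
Hydraulic gradient: i = |Δh| / L = 2.25 / 1576 = 0.00143.
Flow is from higher to lower head: from MW-7 toward MW-9, i.e. toward the south-east.

i ≈ 0.00143; groundwater flows toward the south-east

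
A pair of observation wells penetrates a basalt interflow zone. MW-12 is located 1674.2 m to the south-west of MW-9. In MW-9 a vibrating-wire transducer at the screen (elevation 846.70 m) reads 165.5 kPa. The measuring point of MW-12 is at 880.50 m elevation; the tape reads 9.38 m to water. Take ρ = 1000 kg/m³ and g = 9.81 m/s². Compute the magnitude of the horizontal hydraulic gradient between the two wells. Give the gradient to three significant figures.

i ≈ 0.00451

Pressure head at MW-9: ψ = P/(ρg) = 165.5×1000 / (1000 × 9.81) = 16.87 m.
Total head at MW-9: h = z + ψ = 846.70 + 16.87 = 863.57 m.
Total head at MW-12: h = 880.50 − 9.38 = 871.12 m.
Head difference: h(MW-9) − h(MW-12) = 863.57 − 871.12 = -7.55 m.
Hydraulic gradient: i = |Δh| / L = 7.55 / 1674.2 = 0.00451.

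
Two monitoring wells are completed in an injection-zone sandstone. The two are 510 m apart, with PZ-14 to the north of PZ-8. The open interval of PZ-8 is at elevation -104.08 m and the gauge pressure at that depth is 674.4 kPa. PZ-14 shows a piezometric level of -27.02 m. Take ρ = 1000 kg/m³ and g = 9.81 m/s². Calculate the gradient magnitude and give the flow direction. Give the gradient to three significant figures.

i ≈ 0.0163; groundwater flows toward the south

Pressure head at PZ-8: ψ = P/(ρg) = 674.4×1000 / (1000 × 9.81) = 68.75 m.
Total head at PZ-8: h = z + ψ = -104.08 + 68.75 = -35.33 m.
Total head at PZ-14: h = -27.02 m (water level in the piezometer is the total head).
Head difference: h(PZ-8) − h(PZ-14) = -35.33 − (-27.02) = -8.31 m.
Hydraulic gradient: i = |Δh| / L = 8.31 / 510 = 0.0163.
Flow is from higher to lower head: from PZ-14 toward PZ-8, i.e. toward the south.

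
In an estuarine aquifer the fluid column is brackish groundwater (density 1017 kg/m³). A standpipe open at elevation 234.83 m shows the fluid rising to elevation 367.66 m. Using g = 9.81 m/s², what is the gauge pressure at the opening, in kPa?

P ≈ 1330 kPa

Pressure head ψ = h − z = 367.66 − 234.83 = 132.83 m.
P = ρgψ = 1017 × 9.81 × 132.83 = 1325214 Pa ≈ 1330 kPa.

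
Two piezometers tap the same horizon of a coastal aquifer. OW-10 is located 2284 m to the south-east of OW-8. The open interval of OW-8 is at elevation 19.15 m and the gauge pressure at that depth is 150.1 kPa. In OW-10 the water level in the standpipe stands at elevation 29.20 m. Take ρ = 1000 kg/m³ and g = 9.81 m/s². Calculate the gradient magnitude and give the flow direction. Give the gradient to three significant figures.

i ≈ 0.00230; groundwater flows toward the south-east

Pressure head at OW-8: ψ = P/(ρg) = 150.1×1000 / (1000 × 9.81) = 15.30 m.
Total head at OW-8: h = z + ψ = 19.15 + 15.30 = 34.45 m.
Total head at OW-10: h = 29.20 m (water level in the piezometer is the total head).
Head difference: h(OW-8) − h(OW-10) = 34.45 − 29.20 = 5.25 m.
Hydraulic gradient: i = |Δh| / L = 5.25 / 2284 = 0.00230.
Flow is from higher to lower head: from OW-8 toward OW-10, i.e. toward the south-east.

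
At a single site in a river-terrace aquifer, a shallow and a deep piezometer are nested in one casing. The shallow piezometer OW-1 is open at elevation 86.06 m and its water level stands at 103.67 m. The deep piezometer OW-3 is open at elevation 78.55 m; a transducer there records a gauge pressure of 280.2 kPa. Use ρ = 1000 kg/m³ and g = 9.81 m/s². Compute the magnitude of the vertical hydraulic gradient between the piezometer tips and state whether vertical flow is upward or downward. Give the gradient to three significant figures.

|i_v| ≈ 0.458; vertical flow is upward

Total head at OW-1: h = 103.67 m (water level in the standpipe).
Pressure head at OW-3: ψ = P/(ρg) = 280.2×1000 / (1000 × 9.81) = 28.56 m.
Total head at OW-3: h = z + ψ = 78.55 + 28.56 = 107.11 m.
Δh = h(OW-1) − h(OW-3) = 103.67 − 107.11 = -3.44 m.
Vertical separation Δz = 86.06 − 78.55 = 7.51 m.
|i_v| = |Δh| / Δz = 3.44 / 7.51 = 0.458.
Head is higher in the deep piezometer, so vertical flow is upward (discharge condition).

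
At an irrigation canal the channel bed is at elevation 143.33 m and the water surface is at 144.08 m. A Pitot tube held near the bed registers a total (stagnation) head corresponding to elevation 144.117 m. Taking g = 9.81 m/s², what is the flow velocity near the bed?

v ≈ 0.852 m/s

Near the bed, under hydrostatic conditions, the piezometric head (z + ψ) equals the free-surface elevation, 144.08 m.
Velocity head = total − piezometric = 144.117 − 144.08 = 0.037 m.
v = √(2g·h_v) = √(2 × 9.81 × 0.037) = 0.852 m/s.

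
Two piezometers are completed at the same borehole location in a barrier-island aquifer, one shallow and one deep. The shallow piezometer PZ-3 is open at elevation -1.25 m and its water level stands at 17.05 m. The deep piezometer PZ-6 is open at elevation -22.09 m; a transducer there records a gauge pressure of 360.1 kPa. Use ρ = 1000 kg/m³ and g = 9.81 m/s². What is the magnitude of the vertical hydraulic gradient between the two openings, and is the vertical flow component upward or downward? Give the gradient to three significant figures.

|i_v| ≈ 0.117; vertical flow is downward

Total head at PZ-3: h = 17.05 m (water level in the standpipe).
Pressure head at PZ-6: ψ = P/(ρg) = 360.1×1000 / (1000 × 9.81) = 36.71 m.
Total head at PZ-6: h = z + ψ = -22.09 + 36.71 = 14.62 m.
Δh = h(PZ-3) − h(PZ-6) = 17.05 − 14.62 = 2.43 m.
Vertical separation Δz = -1.25 − (-22.09) = 20.84 m.
|i_v| = |Δh| / Δz = 2.43 / 20.84 = 0.117.
Head is higher in the shallow piezometer, so vertical flow is downward (recharge condition).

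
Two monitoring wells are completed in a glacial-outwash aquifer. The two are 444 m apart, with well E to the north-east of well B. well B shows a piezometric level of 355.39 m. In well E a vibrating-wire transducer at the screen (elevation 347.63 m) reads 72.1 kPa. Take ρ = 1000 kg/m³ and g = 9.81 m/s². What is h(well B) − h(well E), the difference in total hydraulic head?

Δh ≈ 0.41 m

Total head at well B: h = 355.39 m (water level in the piezometer is the total head).
Pressure head at well E: ψ = P/(ρg) = 72.1×1000 / (1000 × 9.81) = 7.35 m.
Total head at well E: h = z + ψ = 347.63 + 7.35 = 354.98 m.
Head difference: h(well B) − h(well E) = 355.39 − 354.98 = 0.41 m.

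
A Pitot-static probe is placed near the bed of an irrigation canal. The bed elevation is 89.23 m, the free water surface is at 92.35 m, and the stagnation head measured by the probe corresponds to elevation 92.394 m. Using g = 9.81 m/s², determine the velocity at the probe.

Near the bed, under hydrostatic conditions, the piezometric head (z + ψ) equals the free-surface elevation, 92.35 m.
Velocity head = total − piezometric = 92.394 − 92.35 = 0.044 m.
v = √(2g·h_v) = √(2 × 9.81 × 0.044) = 0.929 m/s.

v ≈ 0.929 m/s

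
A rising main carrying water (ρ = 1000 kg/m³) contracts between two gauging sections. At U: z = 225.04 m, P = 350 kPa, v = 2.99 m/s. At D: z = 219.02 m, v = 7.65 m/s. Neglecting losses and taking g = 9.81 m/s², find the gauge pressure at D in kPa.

P₂ ≈ 384 kPa

Pressure head at U: ψ₁ = P₁/(ρg) = 350×1000 / (1000 × 9.81) = 35.68 m.
Velocity heads: v₁²/2g = 2.99²/19.62 = 0.456 m; v₂²/2g = 7.65²/19.62 = 2.983 m.
Total head H = z₁ + ψ₁ + v₁²/2g = 225.04 + 35.68 + 0.456 = 261.18 m.
ψ₂ = H − z₂ − v₂²/2g = 261.18 − 219.02 − 2.983 = 39.18 m.
P₂ = ρgψ₂ = 1000 × 9.81 × 39.18 ≈ 384 kPa.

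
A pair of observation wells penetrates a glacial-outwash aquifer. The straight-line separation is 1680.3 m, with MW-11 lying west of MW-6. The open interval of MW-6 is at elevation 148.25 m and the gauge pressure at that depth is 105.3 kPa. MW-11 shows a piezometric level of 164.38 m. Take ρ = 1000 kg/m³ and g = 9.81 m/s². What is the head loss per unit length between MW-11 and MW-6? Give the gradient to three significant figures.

Pressure head at MW-6: ψ = P/(ρg) = 105.3×1000 / (1000 × 9.81) = 10.73 m.
Total head at MW-6: h = z + ψ = 148.25 + 10.73 = 158.98 m.
Total head at MW-11: h = 164.38 m (water level in the piezometer is the total head).
Head difference: h(MW-6) − h(MW-11) = 158.98 − 164.38 = -5.40 m.
Hydraulic gradient: i = |Δh| / L = 5.40 / 1680.3 = 0.00321.

i ≈ 0.00321 m/m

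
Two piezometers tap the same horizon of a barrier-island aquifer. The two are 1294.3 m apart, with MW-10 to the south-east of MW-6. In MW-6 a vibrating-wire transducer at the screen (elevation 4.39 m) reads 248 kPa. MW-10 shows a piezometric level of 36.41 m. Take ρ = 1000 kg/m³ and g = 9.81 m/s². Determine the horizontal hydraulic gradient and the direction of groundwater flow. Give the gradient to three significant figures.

i ≈ 0.00521; groundwater flows toward the north-west

Pressure head at MW-6: ψ = P/(ρg) = 248×1000 / (1000 × 9.81) = 25.28 m.
Total head at MW-6: h = z + ψ = 4.39 + 25.28 = 29.67 m.
Total head at MW-10: h = 36.41 m (water level in the piezometer is the total head).
Head difference: h(MW-6) − h(MW-10) = 29.67 − 36.41 = -6.74 m.
Hydraulic gradient: i = |Δh| / L = 6.74 / 1294.3 = 0.00521.
Flow is from higher to lower head: from MW-10 toward MW-6, i.e. toward the north-west.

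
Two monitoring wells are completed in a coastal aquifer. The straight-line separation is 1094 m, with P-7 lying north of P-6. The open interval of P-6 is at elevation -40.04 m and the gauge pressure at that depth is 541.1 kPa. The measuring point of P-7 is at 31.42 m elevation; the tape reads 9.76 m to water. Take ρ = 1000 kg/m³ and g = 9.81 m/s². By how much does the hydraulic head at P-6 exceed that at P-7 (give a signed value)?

Pressure head at P-6: ψ = P/(ρg) = 541.1×1000 / (1000 × 9.81) = 55.16 m.
Total head at P-6: h = z + ψ = -40.04 + 55.16 = 15.12 m.
Total head at P-7: h = 31.42 − 9.76 = 21.66 m.
Head difference: h(P-6) − h(P-7) = 15.12 − 21.66 = -6.54 m.

Δh ≈ -6.54 m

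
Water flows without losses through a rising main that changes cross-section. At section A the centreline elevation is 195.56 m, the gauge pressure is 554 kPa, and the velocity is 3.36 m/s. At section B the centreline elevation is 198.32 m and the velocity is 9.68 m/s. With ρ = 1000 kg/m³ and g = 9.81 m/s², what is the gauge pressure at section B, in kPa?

Pressure head at A: ψ₁ = P₁/(ρg) = 554×1000 / (1000 × 9.81) = 56.47 m.
Velocity heads: v₁²/2g = 3.36²/19.62 = 0.575 m; v₂²/2g = 9.68²/19.62 = 4.776 m.
Total head H = z₁ + ψ₁ + v₁²/2g = 195.56 + 56.47 + 0.575 = 252.60 m.
ψ₂ = H − z₂ − v₂²/2g = 252.60 − 198.32 − 4.776 = 49.50 m.
P₂ = ρgψ₂ = 1000 × 9.81 × 49.50 ≈ 486 kPa.

P₂ ≈ 486 kPa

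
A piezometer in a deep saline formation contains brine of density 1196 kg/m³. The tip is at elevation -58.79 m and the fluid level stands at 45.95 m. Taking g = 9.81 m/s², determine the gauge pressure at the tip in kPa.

Pressure head ψ = h − z = 45.95 − (-58.79) = 104.74 m.
P = ρgψ = 1196 × 9.81 × 104.74 = 1228889 Pa ≈ 1230 kPa.

P ≈ 1230 kPa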